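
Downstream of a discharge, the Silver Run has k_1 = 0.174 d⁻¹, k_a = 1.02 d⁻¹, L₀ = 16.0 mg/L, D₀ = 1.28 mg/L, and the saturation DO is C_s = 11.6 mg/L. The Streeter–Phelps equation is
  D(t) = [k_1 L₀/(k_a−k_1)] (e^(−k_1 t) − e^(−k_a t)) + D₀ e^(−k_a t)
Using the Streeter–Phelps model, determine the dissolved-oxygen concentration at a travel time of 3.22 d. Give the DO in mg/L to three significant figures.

k_1 L₀/(k_a−k_1) = 0.174×16.0/(1.02−0.174) = 2.784/0.8460 = 3.291 mg/L.
e^(−k_1 t) = e^(−0.174×3.220) = 0.5710; e^(−k_a t) = e^(−1.02×3.220) = 0.03746.
D = 3.291 × (0.5710 − 0.03746) + 1.28 × 0.03746 = 1.756 + 0.04795 = 1.804 mg/L.
DO = C_s − D = 11.6 − 1.804 = 9.796 mg/L.

DO ≈ 9.80 mg/L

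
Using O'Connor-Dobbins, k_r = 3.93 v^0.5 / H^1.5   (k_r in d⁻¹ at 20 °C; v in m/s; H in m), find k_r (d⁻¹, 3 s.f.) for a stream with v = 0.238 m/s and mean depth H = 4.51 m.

k_r ≈ 0.200 d⁻¹

k_r = 3.93 × 0.238^0.5 / 4.51^1.5 = 3.93 × 0.4879 / 9.578 = 0.2002 d⁻¹.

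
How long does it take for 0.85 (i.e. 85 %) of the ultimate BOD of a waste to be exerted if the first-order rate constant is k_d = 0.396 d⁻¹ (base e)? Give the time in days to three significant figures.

y/L₀ = 1 − e^(−k_d t) = 0.85 ⇒ e^(−k_d t) = 0.150
t = −ln(0.150) / 0.396 = 1.897 / 0.396 = 4.791 d.

t ≈ 4.79 d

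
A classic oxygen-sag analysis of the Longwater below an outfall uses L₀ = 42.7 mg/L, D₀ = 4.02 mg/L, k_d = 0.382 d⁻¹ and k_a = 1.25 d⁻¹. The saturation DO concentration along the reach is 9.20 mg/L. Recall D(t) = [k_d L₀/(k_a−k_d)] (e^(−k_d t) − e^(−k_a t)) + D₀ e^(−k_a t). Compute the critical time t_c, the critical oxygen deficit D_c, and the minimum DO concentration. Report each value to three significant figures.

t_c = [1/(k_a−k_d)] ln[(k_a/k_d)(1 − D₀(k_a−k_d)/(k_d L₀))]
= [1/(1.25−0.382)] ln[(1.25/0.382)(1 − 4.02×0.8680/(0.382×42.7))]
= (1/0.8680) ln[3.272 × 0.7861] = 1.152 × ln(2.572) = 1.152 × 0.9448 = 1.088 d.
D_c = (k_d/k_a) L₀ e^(−k_d t_c) = (0.382/1.25) × 42.7 × e^(−0.382×1.088) = 0.3056 × 42.7 × 0.6598 = 8.610 mg/L.
Minimum DO = C_s − D_c = 9.20 − 8.610 = 0.5899 mg/L.

t_c ≈ 1.09 d; D_c ≈ 8.61 mg/L; min DO ≈ 0.590 mg/L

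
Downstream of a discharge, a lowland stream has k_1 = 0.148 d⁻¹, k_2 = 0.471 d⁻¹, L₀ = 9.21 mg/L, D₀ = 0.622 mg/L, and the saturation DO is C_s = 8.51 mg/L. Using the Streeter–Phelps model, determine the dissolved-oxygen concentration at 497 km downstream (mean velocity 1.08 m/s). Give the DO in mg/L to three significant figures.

Travel time t = x/v = 497 km / (1.08 m/s) = 497000 m / 1.08 m/s = 460200 s = 5.326 d.
k_1 L₀/(k_2−k_1) = 0.148×9.21/(0.471−0.148) = 1.363/0.3230 = 4.220 mg/L.
e^(−k_1 t) = e^(−0.148×5.326) = 0.4546; e^(−k_2 t) = e^(−0.471×5.326) = 0.08138.
D = 4.220 × (0.4546 − 0.08138) + 0.622 × 0.08138 = 1.575 + 0.05062 = 1.626 mg/L.
DO = C_s − D = 8.51 − 1.626 = 6.884 mg/L.

DO ≈ 6.88 mg/L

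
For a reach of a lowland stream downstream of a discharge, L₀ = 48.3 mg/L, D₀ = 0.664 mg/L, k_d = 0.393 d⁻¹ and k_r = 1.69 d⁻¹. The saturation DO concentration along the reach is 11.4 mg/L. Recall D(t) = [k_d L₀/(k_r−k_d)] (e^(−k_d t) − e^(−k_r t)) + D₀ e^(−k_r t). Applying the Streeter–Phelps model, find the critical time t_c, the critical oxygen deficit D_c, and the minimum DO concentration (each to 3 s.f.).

t_c ≈ 1.09 d; D_c ≈ 7.32 mg/L; min DO ≈ 4.08 mg/L

At the critical point dD/dt = 0, so k_d L₀ e^(−k_d t) = k_r D. Substituting D(t) from the Streeter–Phelps equation and solving for t gives
t_c = ln[(k_r/k_d)(1 − D₀(k_r−k_d)/(k_d L₀))] / (k_r−k_d).
Here k_r−k_d = 1.297 d⁻¹ and 1 − D₀(k_r−k_d)/(k_d L₀) = 1 − 0.664×1.297/(0.393×48.3) = 0.9546, so
t_c = ln(4.300 × 0.9546) / 1.297 = 1.412 / 1.297 = 1.089 d.
L(t_c) = L₀ e^(−k_d t_c) = 48.3 × 0.6519 = 31.49 mg/L, and at the critical point k_r D_c = k_d L, so D_c = (0.393/1.69) × 31.49 = 7.322 mg/L.
Minimum DO = C_s − D_c = 11.4 − 7.322 = 4.078 mg/L.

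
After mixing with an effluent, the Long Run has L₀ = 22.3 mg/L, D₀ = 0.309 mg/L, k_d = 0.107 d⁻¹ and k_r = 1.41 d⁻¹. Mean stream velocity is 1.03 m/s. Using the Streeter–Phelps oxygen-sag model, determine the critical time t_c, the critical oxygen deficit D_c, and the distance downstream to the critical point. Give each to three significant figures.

t_c ≈ 1.84 d; D_c ≈ 1.39 mg/L; x_c ≈ 163 km

At the critical point dD/dt = 0, so k_d L₀ e^(−k_d t) = k_r D. Substituting D(t) from the Streeter–Phelps equation and solving for t gives
t_c = ln[(k_r/k_d)(1 − D₀(k_r−k_d)/(k_d L₀))] / (k_r−k_d).
Here k_r−k_d = 1.303 d⁻¹ and 1 − D₀(k_r−k_d)/(k_d L₀) = 1 − 0.309×1.303/(0.107×22.3) = 0.8313, so
t_c = ln(13.18 × 0.8313) / 1.303 = 2.394 / 1.303 = 1.837 d.
L(t_c) = L₀ e^(−k_d t_c) = 22.3 × 0.8215 = 18.32 mg/L, and at the critical point k_r D_c = k_d L, so D_c = (0.107/1.41) × 18.32 = 1.390 mg/L.
x_c = v t_c = 1.03 m/s × 1.837 d × 86400 s/d = 163500 m ≈ 163 km.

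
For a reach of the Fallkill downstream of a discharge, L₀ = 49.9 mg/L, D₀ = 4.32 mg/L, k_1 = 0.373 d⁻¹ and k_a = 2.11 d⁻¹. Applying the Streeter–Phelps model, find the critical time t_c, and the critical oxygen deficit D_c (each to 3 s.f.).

t_c = [1/(k_a−k_1)] ln[(k_a/k_1)(1 − D₀(k_a−k_1)/(k_1 L₀))]
= [1/(2.11−0.373)] ln[(2.11/0.373)(1 − 4.32×1.737/(0.373×49.9))]
= (1/1.737) ln[5.657 × 0.5968] = 0.5757 × ln(3.376) = 0.5757 × 1.217 = 0.7005 d.
D_c = (k_1/k_a) L₀ e^(−k_1 t_c) = (0.373/2.11) × 49.9 × e^(−0.373×0.7005) = 0.1768 × 49.9 × 0.7701 = 6.793 mg/L.

t_c ≈ 0.700 d; D_c ≈ 6.79 mg/L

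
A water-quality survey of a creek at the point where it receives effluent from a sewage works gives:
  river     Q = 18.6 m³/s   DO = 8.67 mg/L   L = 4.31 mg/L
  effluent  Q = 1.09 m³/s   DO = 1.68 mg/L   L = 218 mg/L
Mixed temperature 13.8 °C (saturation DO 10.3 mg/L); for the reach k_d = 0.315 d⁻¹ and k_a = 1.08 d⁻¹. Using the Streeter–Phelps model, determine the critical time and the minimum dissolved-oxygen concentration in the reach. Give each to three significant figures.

t_c ≈ 1.14 d; minimum DO ≈ 7.01 mg/L

Mixed DO = (18.6×8.67 + 1.09×1.68)/(18.6+1.09) = 163.1/19.69 = 8.283 mg/L.
Mixed L₀ = (18.6×4.31 + 1.09×218)/(19.69) = 317.8/19.69 = 16.14 mg/L.
Initial deficit D₀ = C_s − DO₀ = 10.3 − 8.283 = 2.017 mg/L.
t_c = (1/0.7650) ln[(1.08/0.315)(1 − 2.017×0.7650/(0.315×16.14))] = 1.307 × ln(2.388) = 1.138 d.
D_c = (0.315/1.08) × 16.14 × e^(−0.315×1.138) = 0.2917 × 16.14 × 0.6988 = 3.289 mg/L.
Minimum DO = 10.3 − 3.289 = 7.011 mg/L.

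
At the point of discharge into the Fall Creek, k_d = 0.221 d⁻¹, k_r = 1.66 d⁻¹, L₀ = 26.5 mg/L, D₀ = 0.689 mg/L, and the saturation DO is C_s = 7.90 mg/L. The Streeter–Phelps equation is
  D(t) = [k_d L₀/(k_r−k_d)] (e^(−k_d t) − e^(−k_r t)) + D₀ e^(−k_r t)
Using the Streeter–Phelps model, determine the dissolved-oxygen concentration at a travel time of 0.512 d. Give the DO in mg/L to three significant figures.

DO ≈ 5.71 mg/L

k_d L₀/(k_r−k_d) = 0.221×26.5/(1.66−0.221) = 5.857/1.439 = 4.070 mg/L.
e^(−k_d t) = e^(−0.221×0.5120) = 0.8930; e^(−k_r t) = e^(−1.66×0.5120) = 0.4274.
D = 4.070 × (0.8930 − 0.4274) + 0.689 × 0.4274 = 1.895 + 0.2945 = 2.189 mg/L.
DO = C_s − D = 7.90 − 2.189 = 5.711 mg/L.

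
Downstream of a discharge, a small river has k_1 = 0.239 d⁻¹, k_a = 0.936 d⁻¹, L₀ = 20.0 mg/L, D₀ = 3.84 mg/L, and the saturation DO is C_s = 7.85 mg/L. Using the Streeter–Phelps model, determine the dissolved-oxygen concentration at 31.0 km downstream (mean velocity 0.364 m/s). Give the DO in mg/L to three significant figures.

Travel time t = x/v = 31.0 km / (0.364 m/s) = 31000 m / 0.364 m/s = 85160 s = 0.9857 d.
k_1 L₀/(k_a−k_1) = 0.239×20.0/(0.936−0.239) = 4.780/0.6970 = 6.858 mg/L.
e^(−k_1 t) = e^(−0.239×0.9857) = 0.7901; e^(−k_a t) = e^(−0.936×0.9857) = 0.3975.
D = 6.858 × (0.7901 − 0.3975) + 3.84 × 0.3975 = 2.693 + 1.526 = 4.219 mg/L.
DO = C_s − D = 7.85 − 4.219 = 3.631 mg/L.

DO ≈ 3.63 mg/L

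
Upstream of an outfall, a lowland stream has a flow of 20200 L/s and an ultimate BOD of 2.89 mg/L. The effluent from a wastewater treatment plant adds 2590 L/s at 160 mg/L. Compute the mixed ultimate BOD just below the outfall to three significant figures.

20.7 mg/L

Flow-weighted mixing: C = (Q_r C_r + Q_w C_w)/(Q_r + Q_w)
= (20200×2.89 + 2590×160)/(20200 + 2590) = 472800/22790 = 20.74 mg/L.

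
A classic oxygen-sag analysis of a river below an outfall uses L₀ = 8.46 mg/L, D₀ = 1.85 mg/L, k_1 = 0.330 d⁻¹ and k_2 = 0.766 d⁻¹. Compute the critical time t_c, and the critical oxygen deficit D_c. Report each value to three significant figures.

t_c = [1/(k_2−k_1)] ln[(k_2/k_1)(1 − D₀(k_2−k_1)/(k_1 L₀))]
= [1/(0.766−0.330)] ln[(0.766/0.330)(1 − 1.85×0.4360/(0.330×8.46))]
= (1/0.4360) ln[2.321 × 0.7111] = 2.294 × ln(1.651) = 2.294 × 0.5011 = 1.149 d.
L(t_c) = L₀ e^(−k_1 t_c) = 8.46 × 0.6843 = 5.790 mg/L, and at the critical point k_2 D_c = k_1 L, so D_c = (0.330/0.766) × 5.790 = 2.494 mg/L.

t_c ≈ 1.15 d; D_c ≈ 2.49 mg/L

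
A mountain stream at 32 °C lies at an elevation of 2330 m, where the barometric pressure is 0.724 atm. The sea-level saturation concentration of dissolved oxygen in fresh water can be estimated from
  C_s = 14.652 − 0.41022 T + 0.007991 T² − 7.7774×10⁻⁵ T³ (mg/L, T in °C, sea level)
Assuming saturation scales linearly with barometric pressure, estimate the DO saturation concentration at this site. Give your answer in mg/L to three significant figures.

C_s ≈ 5.18 mg/L

At sea level: C_s = 14.652 − 0.41022×32 + 0.007991×32² − 7.7774×10⁻⁵×32³ = 7.159 mg/L.
Pressure correction: C_s' = 7.159 × 0.724 = 5.183 mg/L.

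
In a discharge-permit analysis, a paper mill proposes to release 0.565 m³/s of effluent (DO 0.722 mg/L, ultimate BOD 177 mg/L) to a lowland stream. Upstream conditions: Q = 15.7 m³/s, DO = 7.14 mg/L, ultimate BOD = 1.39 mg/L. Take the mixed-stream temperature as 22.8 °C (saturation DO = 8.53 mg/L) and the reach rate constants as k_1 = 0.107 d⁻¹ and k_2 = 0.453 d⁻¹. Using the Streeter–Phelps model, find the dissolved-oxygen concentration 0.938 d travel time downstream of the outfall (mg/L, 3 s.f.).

DO ≈ 6.89 mg/L

Mixed DO = (15.7×7.14 + 0.565×0.722)/(15.7+0.565) = 112.5/16.27 = 6.917 mg/L.
Mixed L₀ = (15.7×1.39 + 0.565×177)/(16.27) = 121.8/16.27 = 7.490 mg/L.
Initial deficit D₀ = C_s − DO₀ = 8.53 − 6.917 = 1.613 mg/L.
D(0.938) = [0.107×7.490/(0.453−0.107)](e^(−0.107×0.938) − e^(−0.453×0.938)) + 1.613 e^(−0.453×0.938)
= 2.316 × (0.9045 − 0.6538) + 1.613 × 0.6538 = 1.635 mg/L.
DO = 8.53 − 1.635 = 6.895 mg/L.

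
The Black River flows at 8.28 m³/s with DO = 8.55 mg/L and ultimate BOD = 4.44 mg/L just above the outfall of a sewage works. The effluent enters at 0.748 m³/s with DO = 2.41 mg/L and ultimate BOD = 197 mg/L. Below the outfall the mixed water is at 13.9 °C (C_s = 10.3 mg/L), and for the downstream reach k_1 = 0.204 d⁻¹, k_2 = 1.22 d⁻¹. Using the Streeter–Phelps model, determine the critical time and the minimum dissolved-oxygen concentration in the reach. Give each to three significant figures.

t_c ≈ 0.971 d; minimum DO ≈ 7.50 mg/L

Mixed DO = (8.28×8.55 + 0.748×2.41)/(8.28+0.748) = 72.60/9.028 = 8.041 mg/L.
Mixed L₀ = (8.28×4.44 + 0.748×197)/(9.028) = 184.1/9.028 = 20.39 mg/L.
Initial deficit D₀ = C_s − DO₀ = 10.3 − 8.041 = 2.259 mg/L.
t_c = (1/1.016) ln[(1.22/0.204)(1 − 2.259×1.016/(0.204×20.39))] = 0.9843 × ln(2.682) = 0.9709 d.
D_c = (0.204/1.22) × 20.39 × e^(−0.204×0.9709) = 0.1672 × 20.39 × 0.8203 = 2.797 mg/L.
Minimum DO = 10.3 − 2.797 = 7.503 mg/L.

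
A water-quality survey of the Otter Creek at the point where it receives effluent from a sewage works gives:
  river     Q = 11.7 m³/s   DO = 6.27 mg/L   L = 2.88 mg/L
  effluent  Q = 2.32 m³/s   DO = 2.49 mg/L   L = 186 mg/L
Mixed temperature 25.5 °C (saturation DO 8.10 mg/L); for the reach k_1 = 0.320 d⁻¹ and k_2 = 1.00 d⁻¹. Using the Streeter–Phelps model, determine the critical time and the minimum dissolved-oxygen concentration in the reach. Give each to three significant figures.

t_c ≈ 1.42 d; minimum DO ≈ 1.37 mg/L

Mixed DO = (11.7×6.27 + 2.32×2.49)/(11.7+2.32) = 79.14/14.02 = 5.644 mg/L.
Mixed L₀ = (11.7×2.88 + 2.32×186)/(14.02) = 465.2/14.02 = 33.18 mg/L.
Initial deficit D₀ = C_s − DO₀ = 8.10 − 5.644 = 2.456 mg/L.
t_c = (1/0.6800) ln[(1.00/0.320)(1 − 2.456×0.6800/(0.320×33.18))] = 1.471 × ln(2.634) = 1.424 d.
D_c = (0.320/1.00) × 33.18 × e^(−0.320×1.424) = 0.3200 × 33.18 × 0.6340 = 6.732 mg/L.
Minimum DO = 8.10 − 6.732 = 1.368 mg/L.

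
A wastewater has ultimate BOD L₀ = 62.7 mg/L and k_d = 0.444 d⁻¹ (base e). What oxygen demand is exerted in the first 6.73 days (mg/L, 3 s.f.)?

y ≈ 59.5 mg/L

y_t = L₀(1 − e^(−k_d t)) = 62.7 × (1 − e^(−0.444×6.73))
= 62.7 × (1 − 0.05038) = 62.7 × 0.9496 = 59.54 mg/L.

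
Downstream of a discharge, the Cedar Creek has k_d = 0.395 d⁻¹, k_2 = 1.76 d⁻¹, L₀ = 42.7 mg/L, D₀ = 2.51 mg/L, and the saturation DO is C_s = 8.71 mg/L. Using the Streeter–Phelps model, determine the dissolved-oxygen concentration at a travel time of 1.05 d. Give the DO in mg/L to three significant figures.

DO ≈ 2.10 mg/L

k_d L₀/(k_2−k_d) = 0.395×42.7/(1.76−0.395) = 16.87/1.365 = 12.36 mg/L.
e^(−k_d t) = e^(−0.395×1.050) = 0.6605; e^(−k_2 t) = e^(−1.76×1.050) = 0.1576.
D = 12.36 × (0.6605 − 0.1576) + 2.51 × 0.1576 = 6.215 + 0.3955 = 6.610 mg/L.
DO = C_s − D = 8.71 − 6.610 = 2.100 mg/L.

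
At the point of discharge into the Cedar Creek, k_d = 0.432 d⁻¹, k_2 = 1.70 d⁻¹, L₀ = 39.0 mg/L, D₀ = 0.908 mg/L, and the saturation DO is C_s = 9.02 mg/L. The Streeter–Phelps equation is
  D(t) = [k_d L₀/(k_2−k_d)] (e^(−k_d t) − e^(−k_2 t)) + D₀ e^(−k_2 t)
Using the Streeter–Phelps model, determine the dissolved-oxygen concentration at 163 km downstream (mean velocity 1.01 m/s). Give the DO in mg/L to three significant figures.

Travel time t = x/v = 163 km / (1.01 m/s) = 163000 m / 1.01 m/s = 161400 s = 1.868 d.
k_d L₀/(k_2−k_d) = 0.432×39.0/(1.70−0.432) = 16.85/1.268 = 13.29 mg/L.
e^(−k_d t) = e^(−0.432×1.868) = 0.4462; e^(−k_2 t) = e^(−1.70×1.868) = 0.04178.
D = 13.29 × (0.4462 − 0.04178) + 0.908 × 0.04178 = 5.374 + 0.03793 = 5.412 mg/L.
DO = C_s − D = 9.02 − 5.412 = 3.608 mg/L.

DO ≈ 3.61 mg/L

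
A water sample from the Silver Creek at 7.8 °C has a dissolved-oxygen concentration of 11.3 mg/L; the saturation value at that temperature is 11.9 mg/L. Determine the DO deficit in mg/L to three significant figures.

D = C_s − C = 11.9 − 11.3 = 0.600 mg/L.

D ≈ 0.600 mg/L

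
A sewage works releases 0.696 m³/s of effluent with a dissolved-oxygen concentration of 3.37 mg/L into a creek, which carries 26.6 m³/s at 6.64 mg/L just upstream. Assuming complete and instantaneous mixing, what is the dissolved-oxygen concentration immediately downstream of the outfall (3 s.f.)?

Flow-weighted mixing: C = (Q_r C_r + Q_w C_w)/(Q_r + Q_w)
= (26.6×6.64 + 0.696×3.37)/(26.6 + 0.696) = 179.0/27.30 = 6.557 mg/L.

6.56 mg/L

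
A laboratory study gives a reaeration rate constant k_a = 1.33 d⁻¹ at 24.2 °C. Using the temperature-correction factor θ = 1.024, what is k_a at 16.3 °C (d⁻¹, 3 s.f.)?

k_a ≈ 1.10 d⁻¹

k_a(T₂) = k_a(T₁) · θ^(T₂−T₁) = 1.33 × 1.024^(16.3−24.2)
= 1.33 × 1.024^-7.90 = 1.33 × 0.8291 = 1.103 d⁻¹.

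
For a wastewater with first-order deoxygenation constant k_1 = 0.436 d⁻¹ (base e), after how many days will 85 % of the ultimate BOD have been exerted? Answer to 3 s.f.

y/L₀ = 1 − e^(−k_1 t) = 0.85 ⇒ e^(−k_1 t) = 0.150
t = −ln(0.150) / 0.436 = 1.897 / 0.436 = 4.351 d.

t ≈ 4.35 d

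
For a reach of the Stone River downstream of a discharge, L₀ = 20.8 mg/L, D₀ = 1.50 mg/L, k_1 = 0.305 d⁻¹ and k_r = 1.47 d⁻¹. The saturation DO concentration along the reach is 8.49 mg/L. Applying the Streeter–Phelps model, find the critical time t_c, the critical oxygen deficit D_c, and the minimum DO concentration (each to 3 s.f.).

With k_r/k_1 = 4.820 and 1 − D₀(k_r−k_1)/(k_1 L₀) = 0.7245,
t_c = ln(4.820 × 0.7245) / (1.47 − 0.305) = ln(3.492) / 1.165 = 1.250/1.165 = 1.073 d.
D_c = (k_1/k_r) L₀ e^(−k_1 t_c) = (0.305/1.47) × 20.8 × e^(−0.305×1.073) = 0.2075 × 20.8 × 0.7208 = 3.111 mg/L.
Minimum DO = C_s − D_c = 8.49 − 3.111 = 5.379 mg/L.

t_c ≈ 1.07 d; D_c ≈ 3.11 mg/L; min DO ≈ 5.38 mg/L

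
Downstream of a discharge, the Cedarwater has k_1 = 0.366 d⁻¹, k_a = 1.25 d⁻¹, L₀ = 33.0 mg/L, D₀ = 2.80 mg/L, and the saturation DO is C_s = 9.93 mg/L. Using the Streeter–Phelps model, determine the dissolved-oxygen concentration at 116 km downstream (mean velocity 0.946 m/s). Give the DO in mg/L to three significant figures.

DO ≈ 3.65 mg/L

Travel time t = x/v = 116 km / (0.946 m/s) = 116000 m / 0.946 m/s = 122600 s = 1.419 d.
k_1 L₀/(k_a−k_1) = 0.366×33.0/(1.25−0.366) = 12.08/0.8840 = 13.66 mg/L.
e^(−k_1 t) = e^(−0.366×1.419) = 0.5949; e^(−k_a t) = e^(−1.25×1.419) = 0.1696.
D = 13.66 × (0.5949 − 0.1696) + 2.80 × 0.1696 = 5.810 + 0.4750 = 6.285 mg/L.
DO = C_s − D = 9.93 − 6.285 = 3.645 mg/L.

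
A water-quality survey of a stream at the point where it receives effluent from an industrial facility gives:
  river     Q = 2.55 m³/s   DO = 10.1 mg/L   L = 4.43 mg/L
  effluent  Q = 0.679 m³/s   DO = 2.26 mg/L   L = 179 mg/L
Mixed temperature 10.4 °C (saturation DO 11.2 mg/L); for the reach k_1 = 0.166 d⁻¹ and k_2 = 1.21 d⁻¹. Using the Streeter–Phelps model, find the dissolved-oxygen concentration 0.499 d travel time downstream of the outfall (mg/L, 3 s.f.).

DO ≈ 7.25 mg/L

Mixed DO = (2.55×10.1 + 0.679×2.26)/(2.55+0.679) = 27.29/3.229 = 8.451 mg/L.
Mixed L₀ = (2.55×4.43 + 0.679×179)/(3.229) = 132.8/3.229 = 41.14 mg/L.
Initial deficit D₀ = C_s − DO₀ = 11.2 − 8.451 = 2.749 mg/L.
D(0.499) = [0.166×41.14/(1.21−0.166)](e^(−0.166×0.499) − e^(−1.21×0.499)) + 2.749 e^(−1.21×0.499)
= 6.541 × (0.9205 − 0.5467) + 2.749 × 0.5467 = 3.948 mg/L.
DO = 11.2 − 3.948 = 7.252 mg/L.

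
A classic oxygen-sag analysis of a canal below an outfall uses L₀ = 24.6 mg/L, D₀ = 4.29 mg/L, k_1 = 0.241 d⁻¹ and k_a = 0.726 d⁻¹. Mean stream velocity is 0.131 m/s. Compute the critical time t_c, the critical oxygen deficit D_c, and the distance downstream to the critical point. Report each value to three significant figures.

t_c = [1/(k_a−k_1)] ln[(k_a/k_1)(1 − D₀(k_a−k_1)/(k_1 L₀))]
= [1/(0.726−0.241)] ln[(0.726/0.241)(1 − 4.29×0.4850/(0.241×24.6))]
= (1/0.4850) ln[3.012 × 0.6490] = 2.062 × ln(1.955) = 2.062 × 0.6705 = 1.382 d.
D_c = (k_1/k_a) L₀ e^(−k_1 t_c) = (0.241/0.726) × 24.6 × e^(−0.241×1.382) = 0.3320 × 24.6 × 0.7166 = 5.852 mg/L.
x_c = v t_c = 0.131 m/s × 1.382 d × 86400 s/d = 15650 m ≈ 15.6 km.

t_c ≈ 1.38 d; D_c ≈ 5.85 mg/L; x_c ≈ 15.6 km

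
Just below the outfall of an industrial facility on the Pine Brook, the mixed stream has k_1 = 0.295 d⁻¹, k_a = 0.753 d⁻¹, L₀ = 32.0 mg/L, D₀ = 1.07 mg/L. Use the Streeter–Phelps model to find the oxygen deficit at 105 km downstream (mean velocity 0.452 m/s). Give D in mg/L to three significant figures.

D ≈ 6.74 mg/L

Travel time t = x/v = 105 km / (0.452 m/s) = 105000 m / 0.452 m/s = 232300 s = 2.689 d.
k_1 L₀/(k_a−k_1) = 0.295×32.0/(0.753−0.295) = 9.440/0.4580 = 20.61 mg/L.
e^(−k_1 t) = e^(−0.295×2.689) = 0.4524; e^(−k_a t) = e^(−0.753×2.689) = 0.1321.
D = 20.61 × (0.4524 − 0.1321) + 1.07 × 0.1321 = 6.603 + 0.1413 = 6.744 mg/L.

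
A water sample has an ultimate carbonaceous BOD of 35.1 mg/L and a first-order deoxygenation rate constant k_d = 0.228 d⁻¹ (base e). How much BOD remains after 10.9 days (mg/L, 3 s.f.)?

L_t = L₀ e^(−k_d t) = 35.1 × e^(−0.228×10.9) = 35.1 × 0.08331 = 2.924 mg/L.

L ≈ 2.92 mg/L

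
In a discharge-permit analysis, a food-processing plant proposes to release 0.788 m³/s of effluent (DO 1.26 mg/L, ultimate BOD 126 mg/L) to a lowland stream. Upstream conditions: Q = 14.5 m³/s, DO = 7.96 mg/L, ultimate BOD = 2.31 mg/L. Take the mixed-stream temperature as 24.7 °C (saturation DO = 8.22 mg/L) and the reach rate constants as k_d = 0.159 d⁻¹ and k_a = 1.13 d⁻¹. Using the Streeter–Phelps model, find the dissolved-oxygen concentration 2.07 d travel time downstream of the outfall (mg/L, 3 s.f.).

DO ≈ 7.28 mg/L

Mixed DO = (14.5×7.96 + 0.788×1.26)/(14.5+0.788) = 116.4/15.29 = 7.615 mg/L.
Mixed L₀ = (14.5×2.31 + 0.788×126)/(15.29) = 132.8/15.29 = 8.685 mg/L.
Initial deficit D₀ = C_s − DO₀ = 8.22 − 7.615 = 0.6053 mg/L.
D(2.07) = [0.159×8.685/(1.13−0.159)](e^(−0.159×2.07) − e^(−1.13×2.07)) + 0.6053 e^(−1.13×2.07)
= 1.422 × (0.7195 − 0.09641) + 0.6053 × 0.09641 = 0.9446 mg/L.
DO = 8.22 − 0.9446 = 7.275 mg/L.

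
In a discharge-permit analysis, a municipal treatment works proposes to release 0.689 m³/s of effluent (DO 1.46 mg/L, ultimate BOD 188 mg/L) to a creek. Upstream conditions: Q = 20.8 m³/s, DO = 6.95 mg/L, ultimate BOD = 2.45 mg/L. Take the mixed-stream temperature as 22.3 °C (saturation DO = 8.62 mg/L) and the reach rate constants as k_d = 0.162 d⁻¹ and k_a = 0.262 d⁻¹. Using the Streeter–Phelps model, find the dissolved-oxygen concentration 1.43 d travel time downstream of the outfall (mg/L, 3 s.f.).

Mixed DO = (20.8×6.95 + 0.689×1.46)/(20.8+0.689) = 145.6/21.49 = 6.774 mg/L.
Mixed L₀ = (20.8×2.45 + 0.689×188)/(21.49) = 180.5/21.49 = 8.399 mg/L.
Initial deficit D₀ = C_s − DO₀ = 8.62 − 6.774 = 1.846 mg/L.
D(1.43) = [0.162×8.399/(0.262−0.162)](e^(−0.162×1.43) − e^(−0.262×1.43)) + 1.846 e^(−0.262×1.43)
= 13.61 × (0.7932 − 0.6875) + 1.846 × 0.6875 = 2.707 mg/L.
DO = 8.62 − 2.707 = 5.913 mg/L.

DO ≈ 5.91 mg/L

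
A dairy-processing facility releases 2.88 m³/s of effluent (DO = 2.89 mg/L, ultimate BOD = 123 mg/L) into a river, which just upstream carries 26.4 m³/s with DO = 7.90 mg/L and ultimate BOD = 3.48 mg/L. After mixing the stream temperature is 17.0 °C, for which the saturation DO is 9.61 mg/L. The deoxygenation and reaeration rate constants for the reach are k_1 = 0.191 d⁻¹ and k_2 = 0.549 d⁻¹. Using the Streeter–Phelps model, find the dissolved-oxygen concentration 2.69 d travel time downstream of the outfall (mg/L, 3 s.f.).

Mixed DO = (26.4×7.90 + 2.88×2.89)/(26.4+2.88) = 216.9/29.28 = 7.407 mg/L.
Mixed L₀ = (26.4×3.48 + 2.88×123)/(29.28) = 446.1/29.28 = 15.24 mg/L.
Initial deficit D₀ = C_s − DO₀ = 9.61 − 7.407 = 2.203 mg/L.
D(2.69) = [0.191×15.24/(0.549−0.191)](e^(−0.191×2.69) − e^(−0.549×2.69)) + 2.203 e^(−0.549×2.69)
= 8.129 × (0.5982 − 0.2284) + 2.203 × 0.2284 = 3.510 mg/L.
DO = 9.61 − 3.510 = 6.100 mg/L.

DO ≈ 6.10 mg/L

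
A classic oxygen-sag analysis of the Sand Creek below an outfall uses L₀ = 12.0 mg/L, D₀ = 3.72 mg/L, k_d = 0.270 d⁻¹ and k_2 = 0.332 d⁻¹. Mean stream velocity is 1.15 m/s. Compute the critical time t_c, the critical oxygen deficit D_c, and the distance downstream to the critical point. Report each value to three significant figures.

t_c ≈ 2.14 d; D_c ≈ 5.47 mg/L; x_c ≈ 213 km

With k_2/k_d = 1.230 and 1 − D₀(k_2−k_d)/(k_d L₀) = 0.9288,
t_c = ln(1.230 × 0.9288) / (0.332 − 0.270) = ln(1.142) / 0.06200 = 0.1329/0.06200 = 2.143 d.
L(t_c) = L₀ e^(−k_d t_c) = 12.0 × 0.5607 = 6.728 mg/L, and at the critical point k_2 D_c = k_d L, so D_c = (0.270/0.332) × 6.728 = 5.472 mg/L.
x_c = v t_c = 1.15 m/s × 2.143 d × 86400 s/d = 212900 m ≈ 213 km.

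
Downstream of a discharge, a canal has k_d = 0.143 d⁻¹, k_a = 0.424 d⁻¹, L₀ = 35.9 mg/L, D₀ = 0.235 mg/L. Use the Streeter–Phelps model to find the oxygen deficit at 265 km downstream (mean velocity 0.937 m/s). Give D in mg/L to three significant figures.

D ≈ 6.94 mg/L

Travel time t = x/v = 265 km / (0.937 m/s) = 265000 m / 0.937 m/s = 282800 s = 3.273 d.
k_d L₀/(k_a−k_d) = 0.143×35.9/(0.424−0.143) = 5.134/0.2810 = 18.27 mg/L.
e^(−k_d t) = e^(−0.143×3.273) = 0.6262; e^(−k_a t) = e^(−0.424×3.273) = 0.2496.
D = 18.27 × (0.6262 − 0.2496) + 0.235 × 0.2496 = 6.880 + 0.05866 = 6.939 mg/L.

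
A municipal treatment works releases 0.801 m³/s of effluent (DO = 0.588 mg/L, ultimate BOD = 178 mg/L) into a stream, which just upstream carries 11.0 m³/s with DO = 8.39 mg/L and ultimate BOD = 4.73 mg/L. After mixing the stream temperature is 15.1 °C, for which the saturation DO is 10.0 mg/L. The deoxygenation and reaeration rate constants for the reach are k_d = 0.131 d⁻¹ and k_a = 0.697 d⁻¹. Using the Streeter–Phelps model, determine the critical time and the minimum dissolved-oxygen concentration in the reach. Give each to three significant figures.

Mixed DO = (11.0×8.39 + 0.801×0.588)/(11.0+0.801) = 92.76/11.80 = 7.860 mg/L.
Mixed L₀ = (11.0×4.73 + 0.801×178)/(11.80) = 194.6/11.80 = 16.49 mg/L.
Initial deficit D₀ = C_s − DO₀ = 10.0 − 7.860 = 2.140 mg/L.
t_c = (1/0.5660) ln[(0.697/0.131)(1 − 2.140×0.5660/(0.131×16.49))] = 1.767 × ln(2.338) = 1.501 d.
D_c = (0.131/0.697) × 16.49 × e^(−0.131×1.501) = 0.1879 × 16.49 × 0.8215 = 2.546 mg/L.
Minimum DO = 10.0 − 2.546 = 7.454 mg/L.

t_c ≈ 1.50 d; minimum DO ≈ 7.45 mg/L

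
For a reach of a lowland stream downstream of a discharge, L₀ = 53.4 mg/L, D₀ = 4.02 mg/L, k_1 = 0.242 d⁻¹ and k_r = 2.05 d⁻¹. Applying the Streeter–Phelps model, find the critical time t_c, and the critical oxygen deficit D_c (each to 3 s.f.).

With k_r/k_1 = 8.471 and 1 − D₀(k_r−k_1)/(k_1 L₀) = 0.4376,
t_c = ln(8.471 × 0.4376) / (2.05 − 0.242) = ln(3.707) / 1.808 = 1.310/1.808 = 0.7246 d.
D_c = (k_1/k_r) L₀ e^(−k_1 t_c) = (0.242/2.05) × 53.4 × e^(−0.242×0.7246) = 0.1180 × 53.4 × 0.8392 = 5.290 mg/L.

t_c ≈ 0.725 d; D_c ≈ 5.29 mg/L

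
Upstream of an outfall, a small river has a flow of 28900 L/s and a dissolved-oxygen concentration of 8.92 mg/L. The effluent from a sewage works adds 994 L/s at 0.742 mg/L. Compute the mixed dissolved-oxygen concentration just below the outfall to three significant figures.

Flow-weighted mixing: C = (Q_r C_r + Q_w C_w)/(Q_r + Q_w)
= (28900×8.92 + 994×0.742)/(28900 + 994) = 258500/29890 = 8.648 mg/L.

8.65 mg/L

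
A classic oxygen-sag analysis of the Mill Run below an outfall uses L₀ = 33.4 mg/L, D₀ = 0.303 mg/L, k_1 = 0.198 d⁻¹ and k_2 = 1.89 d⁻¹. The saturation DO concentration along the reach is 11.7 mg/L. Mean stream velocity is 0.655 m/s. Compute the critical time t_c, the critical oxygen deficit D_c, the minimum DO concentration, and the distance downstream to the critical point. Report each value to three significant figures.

With k_2/k_1 = 9.545 and 1 − D₀(k_2−k_1)/(k_1 L₀) = 0.9225,
t_c = ln(9.545 × 0.9225) / (1.89 − 0.198) = ln(8.805) / 1.692 = 2.175/1.692 = 1.286 d.
D_c = (k_1/k_2) L₀ e^(−k_1 t_c) = (0.198/1.89) × 33.4 × e^(−0.198×1.286) = 0.1048 × 33.4 × 0.7753 = 2.713 mg/L.
Minimum DO = C_s − D_c = 11.7 − 2.713 = 8.987 mg/L.
x_c = v t_c = 0.655 m/s × 1.286 d × 86400 s/d = 72760 m ≈ 72.8 km.

t_c ≈ 1.29 d; D_c ≈ 2.71 mg/L; min DO ≈ 8.99 mg/L; x_c ≈ 72.8 km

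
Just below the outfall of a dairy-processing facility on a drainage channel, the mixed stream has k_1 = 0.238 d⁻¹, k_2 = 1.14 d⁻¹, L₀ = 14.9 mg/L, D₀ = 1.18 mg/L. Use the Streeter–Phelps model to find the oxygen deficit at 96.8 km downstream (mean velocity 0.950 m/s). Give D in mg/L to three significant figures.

Travel time t = x/v = 96.8 km / (0.950 m/s) = 96800 m / 0.950 m/s = 101900 s = 1.179 d.
k_1 L₀/(k_2−k_1) = 0.238×14.9/(1.14−0.238) = 3.546/0.9020 = 3.931 mg/L.
e^(−k_1 t) = e^(−0.238×1.179) = 0.7553; e^(−k_2 t) = e^(−1.14×1.179) = 0.2607.
D = 3.931 × (0.7553 − 0.2607) + 1.18 × 0.2607 = 1.944 + 0.3076 = 2.252 mg/L.

D ≈ 2.25 mg/L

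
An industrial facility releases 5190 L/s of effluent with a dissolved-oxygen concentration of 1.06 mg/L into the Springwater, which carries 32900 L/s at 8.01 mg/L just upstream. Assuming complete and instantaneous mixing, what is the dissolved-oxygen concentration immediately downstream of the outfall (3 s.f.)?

7.06 mg/L

Flow-weighted mixing: C = (Q_r C_r + Q_w C_w)/(Q_r + Q_w)
= (32900×8.01 + 5190×1.06)/(32900 + 5190) = 269000/38090 = 7.063 mg/L.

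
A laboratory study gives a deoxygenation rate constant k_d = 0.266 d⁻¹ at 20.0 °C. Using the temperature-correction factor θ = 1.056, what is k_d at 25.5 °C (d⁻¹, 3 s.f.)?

k_d ≈ 0.359 d⁻¹

k_d(T₂) = k_d(T₁) · θ^(T₂−T₁) = 0.266 × 1.056^(25.5−20.0)
= 0.266 × 1.056^5.50 = 0.266 × 1.349 = 0.3589 d⁻¹.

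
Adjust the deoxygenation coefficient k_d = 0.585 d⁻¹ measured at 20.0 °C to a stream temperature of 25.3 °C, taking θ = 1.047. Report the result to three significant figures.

k_d ≈ 0.746 d⁻¹

k_d(T₂) = k_d(T₁) · θ^(T₂−T₁) = 0.585 × 1.047^(25.3−20.0)
= 0.585 × 1.047^5.30 = 0.585 × 1.276 = 0.7462 d⁻¹.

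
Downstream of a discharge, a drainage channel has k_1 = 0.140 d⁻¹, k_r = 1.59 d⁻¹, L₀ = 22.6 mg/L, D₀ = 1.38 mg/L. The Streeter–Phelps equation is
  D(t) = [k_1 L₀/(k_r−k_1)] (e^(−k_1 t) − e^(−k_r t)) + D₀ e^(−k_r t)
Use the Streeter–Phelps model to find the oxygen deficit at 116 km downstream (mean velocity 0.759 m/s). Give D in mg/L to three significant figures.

D ≈ 1.66 mg/L

Travel time t = x/v = 116 km / (0.759 m/s) = 116000 m / 0.759 m/s = 152800 s = 1.769 d.
k_1 L₀/(k_r−k_1) = 0.140×22.6/(1.59−0.140) = 3.164/1.450 = 2.182 mg/L.
e^(−k_1 t) = e^(−0.140×1.769) = 0.7806; e^(−k_r t) = e^(−1.59×1.769) = 0.06005.
D = 2.182 × (0.7806 − 0.06005) + 1.38 × 0.06005 = 1.572 + 0.08287 = 1.655 mg/L.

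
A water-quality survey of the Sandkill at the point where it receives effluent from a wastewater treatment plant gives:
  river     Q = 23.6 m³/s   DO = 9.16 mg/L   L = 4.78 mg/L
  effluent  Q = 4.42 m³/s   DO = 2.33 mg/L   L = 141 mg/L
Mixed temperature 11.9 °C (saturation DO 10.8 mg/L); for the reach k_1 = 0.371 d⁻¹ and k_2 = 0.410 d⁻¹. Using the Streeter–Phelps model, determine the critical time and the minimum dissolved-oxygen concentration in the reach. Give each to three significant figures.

t_c ≈ 2.28 d; minimum DO ≈ 0.608 mg/L

Mixed DO = (23.6×9.16 + 4.42×2.33)/(23.6+4.42) = 226.5/28.02 = 8.083 mg/L.
Mixed L₀ = (23.6×4.78 + 4.42×141)/(28.02) = 736.0/28.02 = 26.27 mg/L.
Initial deficit D₀ = C_s − DO₀ = 10.8 − 8.083 = 2.717 mg/L.
t_c = (1/0.03900) ln[(0.410/0.371)(1 − 2.717×0.03900/(0.371×26.27))] = 25.64 × ln(1.093) = 2.283 d.
D_c = (0.371/0.410) × 26.27 × e^(−0.371×2.283) = 0.9049 × 26.27 × 0.4288 = 10.19 mg/L.
Minimum DO = 10.8 − 10.19 = 0.6085 mg/L.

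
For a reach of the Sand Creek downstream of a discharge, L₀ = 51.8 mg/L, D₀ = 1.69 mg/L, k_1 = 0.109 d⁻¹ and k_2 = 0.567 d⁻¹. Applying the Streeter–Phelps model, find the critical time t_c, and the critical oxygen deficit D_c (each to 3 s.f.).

At the critical point dD/dt = 0, so k_1 L₀ e^(−k_1 t) = k_2 D. Substituting D(t) from the Streeter–Phelps equation and solving for t gives
t_c = ln[(k_2/k_1)(1 − D₀(k_2−k_1)/(k_1 L₀))] / (k_2−k_1).
Here k_2−k_1 = 0.4580 d⁻¹ and 1 − D₀(k_2−k_1)/(k_1 L₀) = 1 − 1.69×0.4580/(0.109×51.8) = 0.8629, so
t_c = ln(5.202 × 0.8629) / 0.4580 = 1.502 / 0.4580 = 3.279 d.
D_c = (k_1/k_2) L₀ e^(−k_1 t_c) = (0.109/0.567) × 51.8 × e^(−0.109×3.279) = 0.1922 × 51.8 × 0.6995 = 6.966 mg/L.

t_c ≈ 3.28 d; D_c ≈ 6.97 mg/L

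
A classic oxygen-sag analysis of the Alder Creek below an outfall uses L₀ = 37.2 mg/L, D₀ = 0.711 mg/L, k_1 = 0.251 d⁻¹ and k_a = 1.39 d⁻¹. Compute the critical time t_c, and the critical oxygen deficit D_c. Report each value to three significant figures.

t_c ≈ 1.42 d; D_c ≈ 4.70 mg/L

t_c = [1/(k_a−k_1)] ln[(k_a/k_1)(1 − D₀(k_a−k_1)/(k_1 L₀))]
= [1/(1.39−0.251)] ln[(1.39/0.251)(1 − 0.711×1.139/(0.251×37.2))]
= (1/1.139) ln[5.538 × 0.9133] = 0.8780 × ln(5.058) = 0.8780 × 1.621 = 1.423 d.
L(t_c) = L₀ e^(−k_1 t_c) = 37.2 × 0.6996 = 26.03 mg/L, and at the critical point k_a D_c = k_1 L, so D_c = (0.251/1.39) × 26.03 = 4.700 mg/L.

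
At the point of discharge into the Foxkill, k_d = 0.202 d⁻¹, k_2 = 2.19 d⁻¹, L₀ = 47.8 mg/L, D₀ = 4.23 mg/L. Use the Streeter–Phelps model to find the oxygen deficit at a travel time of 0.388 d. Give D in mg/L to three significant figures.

D ≈ 4.22 mg/L

k_d L₀/(k_2−k_d) = 0.202×47.8/(2.19−0.202) = 9.656/1.988 = 4.857 mg/L.
e^(−k_d t) = e^(−0.202×0.3880) = 0.9246; e^(−k_2 t) = e^(−2.19×0.3880) = 0.4275.
D = 4.857 × (0.9246 − 0.4275) + 4.23 × 0.4275 = 2.414 + 1.808 = 4.223 mg/L.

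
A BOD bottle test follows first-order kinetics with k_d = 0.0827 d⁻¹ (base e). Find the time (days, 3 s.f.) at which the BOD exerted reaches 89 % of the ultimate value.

y/L₀ = 1 − e^(−k_d t) = 0.89 ⇒ e^(−k_d t) = 0.110
t = −ln(0.110) / 0.0827 = 2.207 / 0.0827 = 26.69 d.

t ≈ 26.7 d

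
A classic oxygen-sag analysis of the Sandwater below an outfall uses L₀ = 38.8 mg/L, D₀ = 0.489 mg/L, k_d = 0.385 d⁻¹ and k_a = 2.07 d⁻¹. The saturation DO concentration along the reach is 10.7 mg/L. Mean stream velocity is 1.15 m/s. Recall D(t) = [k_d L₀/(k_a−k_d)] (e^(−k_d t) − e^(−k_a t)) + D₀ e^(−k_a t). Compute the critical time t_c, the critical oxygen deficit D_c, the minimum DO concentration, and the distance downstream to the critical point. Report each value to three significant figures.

t_c = [1/(k_a−k_d)] ln[(k_a/k_d)(1 − D₀(k_a−k_d)/(k_d L₀))]
= [1/(2.07−0.385)] ln[(2.07/0.385)(1 − 0.489×1.685/(0.385×38.8))]
= (1/1.685) ln[5.377 × 0.9448] = 0.5935 × ln(5.080) = 0.5935 × 1.625 = 0.9646 d.
L(t_c) = L₀ e^(−k_d t_c) = 38.8 × 0.6898 = 26.76 mg/L, and at the critical point k_a D_c = k_d L, so D_c = (0.385/2.07) × 26.76 = 4.978 mg/L.
Minimum DO = C_s − D_c = 10.7 − 4.978 = 5.722 mg/L.
x_c = v t_c = 1.15 m/s × 0.9646 d × 86400 s/d = 95840 m ≈ 95.8 km.

t_c ≈ 0.965 d; D_c ≈ 4.98 mg/L; min DO ≈ 5.72 mg/L; x_c ≈ 95.8 km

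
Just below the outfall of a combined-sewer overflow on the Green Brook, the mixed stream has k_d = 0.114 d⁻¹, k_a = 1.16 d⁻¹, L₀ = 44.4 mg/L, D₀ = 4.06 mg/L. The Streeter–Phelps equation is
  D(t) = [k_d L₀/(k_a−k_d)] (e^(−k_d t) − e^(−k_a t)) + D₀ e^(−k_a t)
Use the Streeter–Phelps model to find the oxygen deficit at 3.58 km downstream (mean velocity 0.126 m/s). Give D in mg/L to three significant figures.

D ≈ 4.13 mg/L

Travel time t = x/v = 3.58 km / (0.126 m/s) = 3580 m / 0.126 m/s = 28410 s = 0.3289 d.
k_d L₀/(k_a−k_d) = 0.114×44.4/(1.16−0.114) = 5.062/1.046 = 4.839 mg/L.
e^(−k_d t) = e^(−0.114×0.3289) = 0.9632; e^(−k_a t) = e^(−1.16×0.3289) = 0.6829.
D = 4.839 × (0.9632 − 0.6829) + 4.06 × 0.6829 = 1.357 + 2.772 = 4.129 mg/L.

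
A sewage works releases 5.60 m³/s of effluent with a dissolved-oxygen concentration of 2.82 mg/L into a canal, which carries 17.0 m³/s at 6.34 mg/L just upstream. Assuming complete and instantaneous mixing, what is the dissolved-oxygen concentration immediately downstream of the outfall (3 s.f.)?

5.47 mg/L

Flow-weighted mixing: C = (Q_r C_r + Q_w C_w)/(Q_r + Q_w)
= (17.0×6.34 + 5.60×2.82)/(17.0 + 5.60) = 123.6/22.60 = 5.468 mg/L.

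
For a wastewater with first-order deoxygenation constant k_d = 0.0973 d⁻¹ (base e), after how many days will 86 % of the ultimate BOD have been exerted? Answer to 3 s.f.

t ≈ 20.2 d

y/L₀ = 1 − e^(−k_d t) = 0.86 ⇒ e^(−k_d t) = 0.140
t = −ln(0.140) / 0.0973 = 1.966 / 0.0973 = 20.21 d.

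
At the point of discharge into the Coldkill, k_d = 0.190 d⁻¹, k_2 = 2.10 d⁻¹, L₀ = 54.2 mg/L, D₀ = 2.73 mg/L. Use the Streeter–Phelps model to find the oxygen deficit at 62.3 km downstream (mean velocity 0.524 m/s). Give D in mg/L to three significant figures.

Travel time t = x/v = 62.3 km / (0.524 m/s) = 62300 m / 0.524 m/s = 118900 s = 1.376 d.
k_d L₀/(k_2−k_d) = 0.190×54.2/(2.10−0.190) = 10.30/1.910 = 5.392 mg/L.
e^(−k_d t) = e^(−0.190×1.376) = 0.7699; e^(−k_2 t) = e^(−2.10×1.376) = 0.05559.
D = 5.392 × (0.7699 − 0.05559) + 2.73 × 0.05559 = 3.851 + 0.1518 = 4.003 mg/L.

D ≈ 4.00 mg/L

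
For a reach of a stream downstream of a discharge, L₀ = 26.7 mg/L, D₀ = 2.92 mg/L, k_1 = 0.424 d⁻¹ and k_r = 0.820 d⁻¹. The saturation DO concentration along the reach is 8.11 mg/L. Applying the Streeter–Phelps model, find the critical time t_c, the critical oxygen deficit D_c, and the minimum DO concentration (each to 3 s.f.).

At the critical point dD/dt = 0, so k_1 L₀ e^(−k_1 t) = k_r D. Substituting D(t) from the Streeter–Phelps equation and solving for t gives
t_c = ln[(k_r/k_1)(1 − D₀(k_r−k_1)/(k_1 L₀))] / (k_r−k_1).
Here k_r−k_1 = 0.3960 d⁻¹ and 1 − D₀(k_r−k_1)/(k_1 L₀) = 1 − 2.92×0.3960/(0.424×26.7) = 0.8979, so
t_c = ln(1.934 × 0.8979) / 0.3960 = 0.5518 / 0.3960 = 1.394 d.
D_c = (k_1/k_r) L₀ e^(−k_1 t_c) = (0.424/0.820) × 26.7 × e^(−0.424×1.394) = 0.5171 × 26.7 × 0.5539 = 7.646 mg/L.
Minimum DO = C_s − D_c = 8.11 − 7.646 = 0.4635 mg/L.

t_c ≈ 1.39 d; D_c ≈ 7.65 mg/L; min DO ≈ 0.464 mg/L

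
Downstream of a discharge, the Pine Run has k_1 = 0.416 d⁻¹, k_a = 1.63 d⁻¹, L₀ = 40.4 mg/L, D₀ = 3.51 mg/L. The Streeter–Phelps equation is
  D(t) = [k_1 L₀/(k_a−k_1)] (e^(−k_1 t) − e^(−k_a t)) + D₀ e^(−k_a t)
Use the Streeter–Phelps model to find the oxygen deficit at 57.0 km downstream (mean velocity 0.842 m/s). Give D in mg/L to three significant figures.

Travel time t = x/v = 57.0 km / (0.842 m/s) = 57000 m / 0.842 m/s = 67700 s = 0.7835 d.
k_1 L₀/(k_a−k_1) = 0.416×40.4/(1.63−0.416) = 16.81/1.214 = 13.84 mg/L.
e^(−k_1 t) = e^(−0.416×0.7835) = 0.7218; e^(−k_a t) = e^(−1.63×0.7835) = 0.2788.
D = 13.84 × (0.7218 − 0.2788) + 3.51 × 0.2788 = 6.133 + 0.9787 = 7.112 mg/L.

D ≈ 7.11 mg/L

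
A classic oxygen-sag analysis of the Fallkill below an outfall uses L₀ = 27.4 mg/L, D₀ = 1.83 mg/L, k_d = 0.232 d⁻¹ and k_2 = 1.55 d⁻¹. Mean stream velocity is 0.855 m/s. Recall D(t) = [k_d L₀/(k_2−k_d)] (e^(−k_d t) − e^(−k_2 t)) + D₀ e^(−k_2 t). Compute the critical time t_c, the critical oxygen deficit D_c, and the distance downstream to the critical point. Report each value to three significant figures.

t_c ≈ 1.08 d; D_c ≈ 3.19 mg/L; x_c ≈ 79.7 km

With k_2/k_d = 6.681 and 1 − D₀(k_2−k_d)/(k_d L₀) = 0.6206,
t_c = ln(6.681 × 0.6206) / (1.55 − 0.232) = ln(4.146) / 1.318 = 1.422/1.318 = 1.079 d.
D_c = (k_d/k_2) L₀ e^(−k_d t_c) = (0.232/1.55) × 27.4 × e^(−0.232×1.079) = 0.1497 × 27.4 × 0.7785 = 3.193 mg/L.
x_c = v t_c = 0.855 m/s × 1.079 d × 86400 s/d = 79710 m ≈ 79.7 km.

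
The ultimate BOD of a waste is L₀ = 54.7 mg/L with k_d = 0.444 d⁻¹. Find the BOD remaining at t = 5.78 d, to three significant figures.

L_t = L₀ e^(−k_d t) = 54.7 × e^(−0.444×5.78) = 54.7 × 0.07682 = 4.202 mg/L.

L ≈ 4.20 mg/L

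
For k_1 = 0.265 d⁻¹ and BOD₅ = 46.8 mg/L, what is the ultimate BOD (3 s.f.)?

L₀ ≈ 63.7 mg/L

BOD₅ = L₀(1 − e^(−5k_1)) ⇒ L₀ = BOD₅ / (1 − e^(−5×0.265))
= 46.8 / (1 − 0.2658) = 46.8 / 0.7342 = 63.74 mg/L.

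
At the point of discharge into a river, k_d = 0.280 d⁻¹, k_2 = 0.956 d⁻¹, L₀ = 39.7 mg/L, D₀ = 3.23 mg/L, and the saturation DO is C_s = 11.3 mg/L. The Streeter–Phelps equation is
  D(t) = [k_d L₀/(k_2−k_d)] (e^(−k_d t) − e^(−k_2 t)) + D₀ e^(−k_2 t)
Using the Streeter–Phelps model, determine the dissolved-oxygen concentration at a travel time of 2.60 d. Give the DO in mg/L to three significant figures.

k_d L₀/(k_2−k_d) = 0.280×39.7/(0.956−0.280) = 11.12/0.6760 = 16.44 mg/L.
e^(−k_d t) = e^(−0.280×2.600) = 0.4829; e^(−k_2 t) = e^(−0.956×2.600) = 0.08328.
D = 16.44 × (0.4829 − 0.08328) + 3.23 × 0.08328 = 6.571 + 0.2690 = 6.840 mg/L.
DO = C_s − D = 11.3 − 6.840 = 4.460 mg/L.

DO ≈ 4.46 mg/L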